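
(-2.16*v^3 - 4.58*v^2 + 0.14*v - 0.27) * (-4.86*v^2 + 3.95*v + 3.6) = 10.4976*v^5 + 13.7268*v^4 - 26.5474*v^3 - 14.6228*v^2 - 0.5625*v - 0.972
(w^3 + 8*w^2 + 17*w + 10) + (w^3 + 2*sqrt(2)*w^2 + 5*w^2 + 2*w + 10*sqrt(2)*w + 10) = 2*w^3 + 2*sqrt(2)*w^2 + 13*w^2 + 10*sqrt(2)*w + 19*w + 20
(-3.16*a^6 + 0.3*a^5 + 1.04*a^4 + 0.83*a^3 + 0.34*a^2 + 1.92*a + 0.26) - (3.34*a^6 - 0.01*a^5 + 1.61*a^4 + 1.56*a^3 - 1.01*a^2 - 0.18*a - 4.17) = -6.5*a^6 + 0.31*a^5 - 0.57*a^4 - 0.73*a^3 + 1.35*a^2 + 2.1*a + 4.43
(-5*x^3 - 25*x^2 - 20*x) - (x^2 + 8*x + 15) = -5*x^3 - 26*x^2 - 28*x - 15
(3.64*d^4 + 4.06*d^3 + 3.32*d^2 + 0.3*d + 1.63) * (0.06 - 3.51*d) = -12.7764*d^5 - 14.0322*d^4 - 11.4096*d^3 - 0.8538*d^2 - 5.7033*d + 0.0978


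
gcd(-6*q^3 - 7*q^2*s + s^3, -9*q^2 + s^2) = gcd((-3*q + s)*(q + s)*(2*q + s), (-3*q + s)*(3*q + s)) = 3*q - s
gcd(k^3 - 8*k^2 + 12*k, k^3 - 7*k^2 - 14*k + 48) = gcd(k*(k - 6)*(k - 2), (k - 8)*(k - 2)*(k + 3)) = k - 2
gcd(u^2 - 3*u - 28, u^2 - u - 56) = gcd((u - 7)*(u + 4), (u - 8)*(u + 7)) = 1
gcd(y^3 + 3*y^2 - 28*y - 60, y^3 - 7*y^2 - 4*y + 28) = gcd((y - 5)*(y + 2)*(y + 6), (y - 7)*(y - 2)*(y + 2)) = y + 2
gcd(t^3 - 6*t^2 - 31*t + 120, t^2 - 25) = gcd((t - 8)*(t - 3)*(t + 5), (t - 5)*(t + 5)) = t + 5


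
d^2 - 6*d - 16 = (d - 8)*(d + 2)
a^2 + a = a*(a + 1)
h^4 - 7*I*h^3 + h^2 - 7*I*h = h*(h - 7*I)*(h - I)*(h + I)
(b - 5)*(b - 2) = b^2 - 7*b + 10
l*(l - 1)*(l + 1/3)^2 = l^4 - l^3/3 - 5*l^2/9 - l/9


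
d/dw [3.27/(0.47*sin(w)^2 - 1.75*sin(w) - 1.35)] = (5.7225 - 3.0738*sin(w))*cos(w)/(-0.47*sin(w)^2 + 1.75*sin(w) + 1.35)^2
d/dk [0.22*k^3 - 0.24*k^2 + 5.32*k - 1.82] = 0.66*k^2 - 0.48*k + 5.32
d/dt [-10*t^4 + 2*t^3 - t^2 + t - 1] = -40*t^3 + 6*t^2 - 2*t + 1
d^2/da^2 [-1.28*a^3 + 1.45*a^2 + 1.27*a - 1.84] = 2.9 - 7.68*a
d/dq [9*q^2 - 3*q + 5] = 18*q - 3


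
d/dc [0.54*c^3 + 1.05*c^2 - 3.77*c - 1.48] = 1.62*c^2 + 2.1*c - 3.77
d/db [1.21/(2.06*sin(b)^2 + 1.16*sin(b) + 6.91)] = -(4.9852*sin(b) + 1.4036)*cos(b)/(2.06*sin(b)^2 + 1.16*sin(b) + 6.91)^2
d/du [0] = 0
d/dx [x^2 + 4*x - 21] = 2*x + 4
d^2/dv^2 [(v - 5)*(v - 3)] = 2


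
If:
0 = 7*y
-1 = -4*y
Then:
No Solution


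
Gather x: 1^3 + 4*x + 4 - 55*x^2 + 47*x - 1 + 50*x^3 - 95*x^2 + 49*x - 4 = 50*x^3 - 150*x^2 + 100*x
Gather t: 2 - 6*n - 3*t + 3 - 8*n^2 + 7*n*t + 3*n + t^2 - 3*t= -8*n^2 - 3*n + t^2 + t*(7*n - 6) + 5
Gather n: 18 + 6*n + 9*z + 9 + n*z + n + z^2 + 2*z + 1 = n*(z + 7) + z^2 + 11*z + 28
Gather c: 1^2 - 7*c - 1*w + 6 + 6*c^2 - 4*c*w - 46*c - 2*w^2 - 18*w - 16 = 6*c^2 + c*(-4*w - 53) - 2*w^2 - 19*w - 9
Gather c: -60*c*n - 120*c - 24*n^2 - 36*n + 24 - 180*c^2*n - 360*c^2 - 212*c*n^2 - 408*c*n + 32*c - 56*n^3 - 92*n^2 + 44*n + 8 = c^2*(-180*n - 360) + c*(-212*n^2 - 468*n - 88) - 56*n^3 - 116*n^2 + 8*n + 32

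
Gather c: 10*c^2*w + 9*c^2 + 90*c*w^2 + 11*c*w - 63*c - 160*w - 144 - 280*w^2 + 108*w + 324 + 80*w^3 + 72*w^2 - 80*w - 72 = c^2*(10*w + 9) + c*(90*w^2 + 11*w - 63) + 80*w^3 - 208*w^2 - 132*w + 108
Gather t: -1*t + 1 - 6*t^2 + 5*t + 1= -6*t^2 + 4*t + 2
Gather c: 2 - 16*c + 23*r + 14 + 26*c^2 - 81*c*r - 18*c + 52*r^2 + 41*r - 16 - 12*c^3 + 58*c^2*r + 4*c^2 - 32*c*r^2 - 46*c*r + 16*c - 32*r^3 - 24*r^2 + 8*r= -12*c^3 + c^2*(58*r + 30) + c*(-32*r^2 - 127*r - 18) - 32*r^3 + 28*r^2 + 72*r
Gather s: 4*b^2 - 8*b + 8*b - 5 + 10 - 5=4*b^2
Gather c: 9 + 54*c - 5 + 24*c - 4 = 78*c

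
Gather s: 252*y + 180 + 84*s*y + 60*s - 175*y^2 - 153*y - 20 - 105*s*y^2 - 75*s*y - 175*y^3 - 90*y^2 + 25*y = s*(-105*y^2 + 9*y + 60) - 175*y^3 - 265*y^2 + 124*y + 160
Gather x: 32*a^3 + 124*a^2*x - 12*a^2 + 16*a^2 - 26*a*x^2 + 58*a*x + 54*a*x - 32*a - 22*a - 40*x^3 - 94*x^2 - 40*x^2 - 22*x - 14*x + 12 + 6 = 32*a^3 + 4*a^2 - 54*a - 40*x^3 + x^2*(-26*a - 134) + x*(124*a^2 + 112*a - 36) + 18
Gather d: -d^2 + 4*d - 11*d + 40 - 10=-d^2 - 7*d + 30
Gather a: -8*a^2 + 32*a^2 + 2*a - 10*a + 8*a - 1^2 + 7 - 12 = 24*a^2 - 6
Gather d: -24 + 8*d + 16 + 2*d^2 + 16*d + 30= 2*d^2 + 24*d + 22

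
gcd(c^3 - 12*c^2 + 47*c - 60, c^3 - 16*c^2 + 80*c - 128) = c - 4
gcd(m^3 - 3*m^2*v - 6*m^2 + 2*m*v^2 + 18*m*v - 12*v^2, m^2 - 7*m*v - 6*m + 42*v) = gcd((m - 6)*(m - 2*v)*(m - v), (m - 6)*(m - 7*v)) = m - 6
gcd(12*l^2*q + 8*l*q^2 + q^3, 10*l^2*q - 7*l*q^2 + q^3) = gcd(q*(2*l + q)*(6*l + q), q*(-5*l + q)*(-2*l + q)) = q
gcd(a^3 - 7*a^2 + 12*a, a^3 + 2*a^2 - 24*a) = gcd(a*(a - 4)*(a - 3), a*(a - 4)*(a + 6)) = a^2 - 4*a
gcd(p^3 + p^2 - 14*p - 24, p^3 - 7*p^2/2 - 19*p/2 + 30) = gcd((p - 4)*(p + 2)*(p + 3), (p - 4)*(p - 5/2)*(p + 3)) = p^2 - p - 12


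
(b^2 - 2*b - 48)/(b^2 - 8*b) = (b + 6)/b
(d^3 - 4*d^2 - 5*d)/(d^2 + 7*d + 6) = d*(d - 5)/(d + 6)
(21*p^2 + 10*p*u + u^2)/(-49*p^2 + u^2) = (-3*p - u)/(7*p - u)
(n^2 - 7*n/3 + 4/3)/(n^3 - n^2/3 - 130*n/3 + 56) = (n - 1)/(n^2 + n - 42)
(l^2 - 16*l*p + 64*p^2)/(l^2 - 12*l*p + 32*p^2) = (-l + 8*p)/(-l + 4*p)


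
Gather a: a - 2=a - 2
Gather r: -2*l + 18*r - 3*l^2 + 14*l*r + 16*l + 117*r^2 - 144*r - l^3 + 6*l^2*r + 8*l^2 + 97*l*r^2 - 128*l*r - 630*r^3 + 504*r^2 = -l^3 + 5*l^2 + 14*l - 630*r^3 + r^2*(97*l + 621) + r*(6*l^2 - 114*l - 126)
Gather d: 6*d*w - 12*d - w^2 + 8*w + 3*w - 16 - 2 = d*(6*w - 12) - w^2 + 11*w - 18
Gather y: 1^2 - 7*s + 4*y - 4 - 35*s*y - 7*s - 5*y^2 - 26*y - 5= -14*s - 5*y^2 + y*(-35*s - 22) - 8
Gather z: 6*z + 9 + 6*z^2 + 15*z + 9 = 6*z^2 + 21*z + 18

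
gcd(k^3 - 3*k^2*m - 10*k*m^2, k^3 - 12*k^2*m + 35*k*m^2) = k^2 - 5*k*m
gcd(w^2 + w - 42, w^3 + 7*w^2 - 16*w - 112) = w + 7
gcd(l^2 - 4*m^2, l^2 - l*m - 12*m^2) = 1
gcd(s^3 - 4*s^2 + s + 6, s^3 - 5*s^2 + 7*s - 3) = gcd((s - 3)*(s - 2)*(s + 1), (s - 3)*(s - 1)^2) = s - 3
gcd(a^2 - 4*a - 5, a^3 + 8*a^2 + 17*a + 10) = a + 1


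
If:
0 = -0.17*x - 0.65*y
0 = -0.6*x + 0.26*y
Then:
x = 0.00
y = 0.00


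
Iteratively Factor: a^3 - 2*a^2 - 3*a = (a + 1)*(a^2 - 3*a) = (a - 3)*(a + 1)*(a)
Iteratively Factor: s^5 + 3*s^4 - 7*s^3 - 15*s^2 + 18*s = (s - 1)*(s^4 + 4*s^3 - 3*s^2 - 18*s) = (s - 2)*(s - 1)*(s^3 + 6*s^2 + 9*s) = (s - 2)*(s - 1)*(s + 3)*(s^2 + 3*s) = (s - 2)*(s - 1)*(s + 3)^2*(s)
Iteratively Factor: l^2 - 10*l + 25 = (l - 5)*(l - 5)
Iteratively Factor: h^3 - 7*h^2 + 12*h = (h)*(h^2 - 7*h + 12) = h*(h - 4)*(h - 3)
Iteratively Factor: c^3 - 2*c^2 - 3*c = (c + 1)*(c^2 - 3*c) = (c - 3)*(c + 1)*(c)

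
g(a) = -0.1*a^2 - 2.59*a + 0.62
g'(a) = -0.2*a - 2.59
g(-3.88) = 9.16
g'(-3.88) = -1.81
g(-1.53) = 4.35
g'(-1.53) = -2.28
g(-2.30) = 6.05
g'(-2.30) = -2.13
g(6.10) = -18.90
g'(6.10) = -3.81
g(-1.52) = 4.33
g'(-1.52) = -2.29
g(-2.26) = 5.96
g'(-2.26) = -2.14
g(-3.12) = 7.73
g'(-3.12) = -1.97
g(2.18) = -5.50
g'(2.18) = -3.03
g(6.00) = -18.52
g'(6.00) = -3.79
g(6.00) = -18.52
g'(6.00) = -3.79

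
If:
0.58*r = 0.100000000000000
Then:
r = 0.17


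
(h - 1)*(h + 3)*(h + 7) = h^3 + 9*h^2 + 11*h - 21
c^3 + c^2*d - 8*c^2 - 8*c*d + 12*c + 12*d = (c - 6)*(c - 2)*(c + d)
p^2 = p^2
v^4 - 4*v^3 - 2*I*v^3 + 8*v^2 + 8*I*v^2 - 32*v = v*(v - 4)*(v - 4*I)*(v + 2*I)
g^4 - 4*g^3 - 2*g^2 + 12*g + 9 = (g - 3)^2*(g + 1)^2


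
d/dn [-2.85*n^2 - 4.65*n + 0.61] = -5.7*n - 4.65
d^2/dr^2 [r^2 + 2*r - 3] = 2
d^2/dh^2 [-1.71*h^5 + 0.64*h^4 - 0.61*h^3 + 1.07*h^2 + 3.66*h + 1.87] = -34.2*h^3 + 7.68*h^2 - 3.66*h + 2.14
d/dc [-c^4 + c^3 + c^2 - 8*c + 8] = -4*c^3 + 3*c^2 + 2*c - 8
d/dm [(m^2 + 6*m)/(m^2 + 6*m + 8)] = 16*(m + 3)/(m^4 + 12*m^3 + 52*m^2 + 96*m + 64)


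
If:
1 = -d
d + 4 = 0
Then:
No Solution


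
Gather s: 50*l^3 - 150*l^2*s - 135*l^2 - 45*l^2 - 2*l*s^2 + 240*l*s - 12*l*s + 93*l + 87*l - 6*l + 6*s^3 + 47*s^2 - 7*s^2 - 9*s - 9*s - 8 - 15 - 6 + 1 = 50*l^3 - 180*l^2 + 174*l + 6*s^3 + s^2*(40 - 2*l) + s*(-150*l^2 + 228*l - 18) - 28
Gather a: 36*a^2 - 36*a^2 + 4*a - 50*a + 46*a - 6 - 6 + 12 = 0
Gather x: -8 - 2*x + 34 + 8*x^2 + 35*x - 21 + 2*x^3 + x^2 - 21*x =2*x^3 + 9*x^2 + 12*x + 5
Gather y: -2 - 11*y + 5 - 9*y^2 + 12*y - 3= -9*y^2 + y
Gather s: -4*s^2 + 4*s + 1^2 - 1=-4*s^2 + 4*s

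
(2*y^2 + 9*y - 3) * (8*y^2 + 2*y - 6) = 16*y^4 + 76*y^3 - 18*y^2 - 60*y + 18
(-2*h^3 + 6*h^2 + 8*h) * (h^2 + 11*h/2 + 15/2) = -2*h^5 - 5*h^4 + 26*h^3 + 89*h^2 + 60*h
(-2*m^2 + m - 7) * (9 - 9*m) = 18*m^3 - 27*m^2 + 72*m - 63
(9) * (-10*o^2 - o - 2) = -90*o^2 - 9*o - 18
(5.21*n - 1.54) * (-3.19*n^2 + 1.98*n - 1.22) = -16.6199*n^3 + 15.2284*n^2 - 9.4054*n + 1.8788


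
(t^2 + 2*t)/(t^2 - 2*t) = (t + 2)/(t - 2)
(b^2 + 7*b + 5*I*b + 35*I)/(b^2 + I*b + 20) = (b + 7)/(b - 4*I)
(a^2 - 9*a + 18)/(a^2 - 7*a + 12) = (a - 6)/(a - 4)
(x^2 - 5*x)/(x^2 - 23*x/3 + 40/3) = 3*x/(3*x - 8)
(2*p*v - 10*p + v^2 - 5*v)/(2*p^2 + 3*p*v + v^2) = (v - 5)/(p + v)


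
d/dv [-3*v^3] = -9*v^2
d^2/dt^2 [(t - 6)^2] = 2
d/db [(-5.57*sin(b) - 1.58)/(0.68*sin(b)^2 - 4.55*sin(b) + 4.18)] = (3.7876*sin(b)^2 + 2.1488*sin(b) - 30.4716)*cos(b)/(0.4624*sin(b)^4 - 6.188*sin(b)^3 + 26.3873*sin(b)^2 - 38.038*sin(b) + 17.4724)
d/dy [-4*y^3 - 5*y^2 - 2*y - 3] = -12*y^2 - 10*y - 2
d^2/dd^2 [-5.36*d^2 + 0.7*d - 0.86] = -10.7200000000000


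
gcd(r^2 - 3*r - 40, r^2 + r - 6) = 1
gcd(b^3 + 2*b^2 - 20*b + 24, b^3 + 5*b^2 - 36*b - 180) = b + 6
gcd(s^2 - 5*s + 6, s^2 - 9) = s - 3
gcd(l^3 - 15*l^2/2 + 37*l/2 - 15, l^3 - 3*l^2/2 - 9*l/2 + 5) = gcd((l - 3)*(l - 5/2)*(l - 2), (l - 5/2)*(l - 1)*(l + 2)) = l - 5/2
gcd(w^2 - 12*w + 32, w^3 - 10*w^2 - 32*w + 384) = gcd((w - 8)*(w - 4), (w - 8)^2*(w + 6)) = w - 8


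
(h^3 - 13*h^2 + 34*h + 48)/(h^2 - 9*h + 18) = (h^2 - 7*h - 8)/(h - 3)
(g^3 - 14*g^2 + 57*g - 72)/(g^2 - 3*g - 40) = (g^2 - 6*g + 9)/(g + 5)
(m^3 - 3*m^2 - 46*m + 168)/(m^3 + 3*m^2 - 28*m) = (m - 6)/m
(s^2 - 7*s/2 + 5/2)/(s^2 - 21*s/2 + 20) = (s - 1)/(s - 8)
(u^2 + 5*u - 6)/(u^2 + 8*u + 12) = (u - 1)/(u + 2)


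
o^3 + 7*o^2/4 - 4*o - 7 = (o - 2)*(o + 7/4)*(o + 2)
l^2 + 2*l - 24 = (l - 4)*(l + 6)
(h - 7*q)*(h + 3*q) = h^2 - 4*h*q - 21*q^2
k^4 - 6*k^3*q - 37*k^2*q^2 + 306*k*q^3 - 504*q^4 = (k - 6*q)*(k - 4*q)*(k - 3*q)*(k + 7*q)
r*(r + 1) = r^2 + r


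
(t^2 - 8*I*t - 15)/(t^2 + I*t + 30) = (t - 3*I)/(t + 6*I)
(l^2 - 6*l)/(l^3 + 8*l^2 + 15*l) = (l - 6)/(l^2 + 8*l + 15)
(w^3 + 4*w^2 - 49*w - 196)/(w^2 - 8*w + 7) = (w^2 + 11*w + 28)/(w - 1)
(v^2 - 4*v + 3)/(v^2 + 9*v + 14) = (v^2 - 4*v + 3)/(v^2 + 9*v + 14)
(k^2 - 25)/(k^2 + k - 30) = (k + 5)/(k + 6)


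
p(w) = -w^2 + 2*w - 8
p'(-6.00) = 14.00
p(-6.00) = -56.00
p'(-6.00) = 14.00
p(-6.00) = -56.00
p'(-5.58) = 13.16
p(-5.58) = -50.30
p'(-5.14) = 12.28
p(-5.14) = -44.70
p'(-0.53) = 3.06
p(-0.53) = -9.34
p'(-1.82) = 5.64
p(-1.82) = -14.95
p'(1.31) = -0.62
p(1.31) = -7.10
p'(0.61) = 0.78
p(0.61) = -7.15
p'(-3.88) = 9.76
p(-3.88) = -30.81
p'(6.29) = -10.58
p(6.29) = -34.98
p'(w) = 2 - 2*w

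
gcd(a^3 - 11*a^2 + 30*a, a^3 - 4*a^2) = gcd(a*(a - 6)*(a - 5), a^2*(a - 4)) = a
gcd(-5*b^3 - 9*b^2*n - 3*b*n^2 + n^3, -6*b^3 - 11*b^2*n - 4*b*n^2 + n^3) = b^2 + 2*b*n + n^2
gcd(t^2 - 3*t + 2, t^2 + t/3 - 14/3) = t - 2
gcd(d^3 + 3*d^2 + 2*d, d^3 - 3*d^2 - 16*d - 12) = d^2 + 3*d + 2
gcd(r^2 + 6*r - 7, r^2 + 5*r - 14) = r + 7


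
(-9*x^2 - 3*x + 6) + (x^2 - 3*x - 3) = -8*x^2 - 6*x + 3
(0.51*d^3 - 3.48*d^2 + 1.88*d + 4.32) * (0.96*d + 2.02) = 0.4896*d^4 - 2.3106*d^3 - 5.2248*d^2 + 7.9448*d + 8.7264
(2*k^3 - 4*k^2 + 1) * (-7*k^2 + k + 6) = -14*k^5 + 30*k^4 + 8*k^3 - 31*k^2 + k + 6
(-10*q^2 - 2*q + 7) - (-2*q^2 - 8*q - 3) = -8*q^2 + 6*q + 10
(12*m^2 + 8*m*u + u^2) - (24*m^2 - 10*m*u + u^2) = -12*m^2 + 18*m*u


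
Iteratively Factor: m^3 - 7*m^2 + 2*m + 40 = (m + 2)*(m^2 - 9*m + 20) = (m - 4)*(m + 2)*(m - 5)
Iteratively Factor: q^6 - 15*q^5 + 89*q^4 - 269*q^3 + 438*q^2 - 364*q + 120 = (q - 2)*(q^5 - 13*q^4 + 63*q^3 - 143*q^2 + 152*q - 60) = (q - 3)*(q - 2)*(q^4 - 10*q^3 + 33*q^2 - 44*q + 20) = (q - 3)*(q - 2)^2*(q^3 - 8*q^2 + 17*q - 10) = (q - 3)*(q - 2)^2*(q - 1)*(q^2 - 7*q + 10) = (q - 5)*(q - 3)*(q - 2)^2*(q - 1)*(q - 2)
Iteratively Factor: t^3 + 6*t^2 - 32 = (t + 4)*(t^2 + 2*t - 8) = (t - 2)*(t + 4)*(t + 4)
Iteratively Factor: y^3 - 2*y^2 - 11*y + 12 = (y - 1)*(y^2 - y - 12) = (y - 4)*(y - 1)*(y + 3)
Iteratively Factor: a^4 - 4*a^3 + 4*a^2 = (a)*(a^3 - 4*a^2 + 4*a) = a^2*(a^2 - 4*a + 4) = a^2*(a - 2)*(a - 2)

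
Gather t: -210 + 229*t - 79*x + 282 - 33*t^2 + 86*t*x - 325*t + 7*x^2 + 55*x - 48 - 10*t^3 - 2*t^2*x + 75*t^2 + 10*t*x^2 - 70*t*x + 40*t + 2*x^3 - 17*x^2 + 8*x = -10*t^3 + t^2*(42 - 2*x) + t*(10*x^2 + 16*x - 56) + 2*x^3 - 10*x^2 - 16*x + 24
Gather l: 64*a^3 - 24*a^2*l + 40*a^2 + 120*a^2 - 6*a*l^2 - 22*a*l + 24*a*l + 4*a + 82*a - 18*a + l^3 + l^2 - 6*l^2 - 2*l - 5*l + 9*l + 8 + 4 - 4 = 64*a^3 + 160*a^2 + 68*a + l^3 + l^2*(-6*a - 5) + l*(-24*a^2 + 2*a + 2) + 8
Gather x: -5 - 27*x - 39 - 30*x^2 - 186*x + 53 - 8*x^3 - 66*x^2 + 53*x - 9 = -8*x^3 - 96*x^2 - 160*x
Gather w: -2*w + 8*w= 6*w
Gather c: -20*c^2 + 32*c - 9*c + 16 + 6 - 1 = -20*c^2 + 23*c + 21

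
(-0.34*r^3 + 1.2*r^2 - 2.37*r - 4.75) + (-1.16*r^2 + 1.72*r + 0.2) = -0.34*r^3 + 0.04*r^2 - 0.65*r - 4.55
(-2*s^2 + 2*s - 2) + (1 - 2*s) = -2*s^2 - 1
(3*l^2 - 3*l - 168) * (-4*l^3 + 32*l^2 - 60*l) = -12*l^5 + 108*l^4 + 396*l^3 - 5196*l^2 + 10080*l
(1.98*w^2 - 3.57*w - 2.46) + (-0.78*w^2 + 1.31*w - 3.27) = 1.2*w^2 - 2.26*w - 5.73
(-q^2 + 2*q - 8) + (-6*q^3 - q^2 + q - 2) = -6*q^3 - 2*q^2 + 3*q - 10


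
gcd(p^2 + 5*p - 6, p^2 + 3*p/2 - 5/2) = p - 1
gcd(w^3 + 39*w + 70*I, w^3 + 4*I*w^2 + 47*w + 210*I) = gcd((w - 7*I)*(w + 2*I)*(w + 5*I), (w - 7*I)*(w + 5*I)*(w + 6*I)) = w^2 - 2*I*w + 35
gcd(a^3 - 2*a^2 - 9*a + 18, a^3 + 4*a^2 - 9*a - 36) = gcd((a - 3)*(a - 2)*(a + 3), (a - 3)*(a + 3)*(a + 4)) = a^2 - 9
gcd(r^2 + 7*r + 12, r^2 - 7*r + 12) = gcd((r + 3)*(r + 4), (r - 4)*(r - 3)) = 1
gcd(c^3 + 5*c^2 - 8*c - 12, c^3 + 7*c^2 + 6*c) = c^2 + 7*c + 6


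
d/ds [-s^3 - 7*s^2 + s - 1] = -3*s^2 - 14*s + 1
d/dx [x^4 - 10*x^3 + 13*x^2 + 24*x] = 4*x^3 - 30*x^2 + 26*x + 24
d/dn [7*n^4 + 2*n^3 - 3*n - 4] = 28*n^3 + 6*n^2 - 3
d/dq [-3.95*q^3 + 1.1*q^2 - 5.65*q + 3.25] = -11.85*q^2 + 2.2*q - 5.65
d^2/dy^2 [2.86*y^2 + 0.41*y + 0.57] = 5.72000000000000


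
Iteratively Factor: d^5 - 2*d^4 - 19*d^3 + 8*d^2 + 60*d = (d)*(d^4 - 2*d^3 - 19*d^2 + 8*d + 60) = d*(d + 2)*(d^3 - 4*d^2 - 11*d + 30) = d*(d + 2)*(d + 3)*(d^2 - 7*d + 10) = d*(d - 5)*(d + 2)*(d + 3)*(d - 2)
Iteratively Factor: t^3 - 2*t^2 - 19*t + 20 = (t + 4)*(t^2 - 6*t + 5) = (t - 5)*(t + 4)*(t - 1)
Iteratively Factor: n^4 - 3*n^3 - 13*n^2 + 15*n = (n - 5)*(n^3 + 2*n^2 - 3*n) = n*(n - 5)*(n^2 + 2*n - 3) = n*(n - 5)*(n + 3)*(n - 1)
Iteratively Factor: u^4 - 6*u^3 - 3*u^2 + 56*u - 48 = (u - 4)*(u^3 - 2*u^2 - 11*u + 12) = (u - 4)*(u + 3)*(u^2 - 5*u + 4) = (u - 4)^2*(u + 3)*(u - 1)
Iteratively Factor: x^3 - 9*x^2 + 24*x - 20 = (x - 2)*(x^2 - 7*x + 10) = (x - 2)^2*(x - 5)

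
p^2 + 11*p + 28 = (p + 4)*(p + 7)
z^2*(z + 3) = z^3 + 3*z^2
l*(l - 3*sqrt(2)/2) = l^2 - 3*sqrt(2)*l/2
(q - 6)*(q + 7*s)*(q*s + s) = q^3*s + 7*q^2*s^2 - 5*q^2*s - 35*q*s^2 - 6*q*s - 42*s^2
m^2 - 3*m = m*(m - 3)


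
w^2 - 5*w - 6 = (w - 6)*(w + 1)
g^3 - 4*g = g*(g - 2)*(g + 2)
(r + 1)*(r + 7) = r^2 + 8*r + 7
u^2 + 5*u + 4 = (u + 1)*(u + 4)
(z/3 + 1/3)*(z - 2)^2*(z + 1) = z^4/3 - 2*z^3/3 - z^2 + 4*z/3 + 4/3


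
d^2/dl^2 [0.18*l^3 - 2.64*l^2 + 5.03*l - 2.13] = 1.08*l - 5.28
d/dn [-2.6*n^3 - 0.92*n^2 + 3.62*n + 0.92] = -7.8*n^2 - 1.84*n + 3.62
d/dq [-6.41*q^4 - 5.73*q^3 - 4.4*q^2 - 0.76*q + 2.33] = -25.64*q^3 - 17.19*q^2 - 8.8*q - 0.76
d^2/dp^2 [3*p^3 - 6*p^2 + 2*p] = 18*p - 12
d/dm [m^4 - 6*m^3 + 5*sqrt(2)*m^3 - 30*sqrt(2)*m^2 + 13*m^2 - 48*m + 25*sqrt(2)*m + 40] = 4*m^3 - 18*m^2 + 15*sqrt(2)*m^2 - 60*sqrt(2)*m + 26*m - 48 + 25*sqrt(2)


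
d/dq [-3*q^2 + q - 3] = 1 - 6*q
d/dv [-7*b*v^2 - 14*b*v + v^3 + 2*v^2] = -14*b*v - 14*b + 3*v^2 + 4*v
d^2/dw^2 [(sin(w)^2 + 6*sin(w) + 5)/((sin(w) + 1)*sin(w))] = 5*(cos(w)^2 + 1)/sin(w)^3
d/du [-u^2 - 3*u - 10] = -2*u - 3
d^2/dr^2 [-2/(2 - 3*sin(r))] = 6*(-3*sin(r)^2 - 2*sin(r) + 6)/(3*sin(r) - 2)^3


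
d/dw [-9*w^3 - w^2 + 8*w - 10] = -27*w^2 - 2*w + 8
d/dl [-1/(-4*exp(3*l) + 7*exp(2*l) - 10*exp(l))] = 2*(-6*exp(2*l) + 7*exp(l) - 5)*exp(-l)/(4*exp(2*l) - 7*exp(l) + 10)^2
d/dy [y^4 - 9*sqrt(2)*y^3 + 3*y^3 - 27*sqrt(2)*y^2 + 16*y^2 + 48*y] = 4*y^3 - 27*sqrt(2)*y^2 + 9*y^2 - 54*sqrt(2)*y + 32*y + 48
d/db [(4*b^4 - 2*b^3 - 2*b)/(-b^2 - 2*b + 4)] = 2*(-4*b^5 - 11*b^4 + 36*b^3 - 13*b^2 - 4)/(b^4 + 4*b^3 - 4*b^2 - 16*b + 16)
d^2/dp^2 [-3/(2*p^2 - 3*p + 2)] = 6*(4*p^2 - 6*p - (4*p - 3)^2 + 4)/(2*p^2 - 3*p + 2)^3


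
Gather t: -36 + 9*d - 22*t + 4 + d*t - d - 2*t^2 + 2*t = 8*d - 2*t^2 + t*(d - 20) - 32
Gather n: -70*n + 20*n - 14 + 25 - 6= 5 - 50*n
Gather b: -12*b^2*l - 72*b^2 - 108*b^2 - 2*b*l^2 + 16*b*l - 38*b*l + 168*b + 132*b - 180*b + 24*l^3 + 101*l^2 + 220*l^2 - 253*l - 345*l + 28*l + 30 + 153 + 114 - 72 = b^2*(-12*l - 180) + b*(-2*l^2 - 22*l + 120) + 24*l^3 + 321*l^2 - 570*l + 225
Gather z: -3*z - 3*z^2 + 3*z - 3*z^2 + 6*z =-6*z^2 + 6*z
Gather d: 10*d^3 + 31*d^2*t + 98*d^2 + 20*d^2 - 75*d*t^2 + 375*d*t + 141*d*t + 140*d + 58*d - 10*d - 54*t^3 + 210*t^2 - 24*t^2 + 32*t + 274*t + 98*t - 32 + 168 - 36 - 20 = 10*d^3 + d^2*(31*t + 118) + d*(-75*t^2 + 516*t + 188) - 54*t^3 + 186*t^2 + 404*t + 80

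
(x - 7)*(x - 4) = x^2 - 11*x + 28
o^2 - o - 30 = (o - 6)*(o + 5)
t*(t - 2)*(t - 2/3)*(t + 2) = t^4 - 2*t^3/3 - 4*t^2 + 8*t/3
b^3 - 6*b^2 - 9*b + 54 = (b - 6)*(b - 3)*(b + 3)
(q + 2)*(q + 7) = q^2 + 9*q + 14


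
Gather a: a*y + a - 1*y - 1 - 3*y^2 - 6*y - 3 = a*(y + 1) - 3*y^2 - 7*y - 4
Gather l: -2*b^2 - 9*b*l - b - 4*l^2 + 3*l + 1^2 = -2*b^2 - b - 4*l^2 + l*(3 - 9*b) + 1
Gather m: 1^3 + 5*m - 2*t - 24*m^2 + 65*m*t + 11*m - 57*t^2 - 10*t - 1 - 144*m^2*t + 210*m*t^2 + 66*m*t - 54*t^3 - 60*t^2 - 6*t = m^2*(-144*t - 24) + m*(210*t^2 + 131*t + 16) - 54*t^3 - 117*t^2 - 18*t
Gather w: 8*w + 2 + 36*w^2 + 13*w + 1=36*w^2 + 21*w + 3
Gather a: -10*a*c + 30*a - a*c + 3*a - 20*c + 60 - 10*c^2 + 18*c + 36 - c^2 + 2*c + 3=a*(33 - 11*c) - 11*c^2 + 99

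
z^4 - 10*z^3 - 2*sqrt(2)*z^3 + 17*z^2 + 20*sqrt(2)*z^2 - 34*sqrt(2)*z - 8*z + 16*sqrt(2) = (z - 8)*(z - 1)^2*(z - 2*sqrt(2))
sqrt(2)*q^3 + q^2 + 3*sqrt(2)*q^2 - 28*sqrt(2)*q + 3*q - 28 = (q - 4)*(q + 7)*(sqrt(2)*q + 1)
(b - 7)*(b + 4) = b^2 - 3*b - 28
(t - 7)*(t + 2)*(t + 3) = t^3 - 2*t^2 - 29*t - 42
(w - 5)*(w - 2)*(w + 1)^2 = w^4 - 5*w^3 - 3*w^2 + 13*w + 10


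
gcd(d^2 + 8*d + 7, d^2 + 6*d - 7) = d + 7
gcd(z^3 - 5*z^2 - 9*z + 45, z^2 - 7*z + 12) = z - 3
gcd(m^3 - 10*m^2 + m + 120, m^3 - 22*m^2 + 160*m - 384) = m - 8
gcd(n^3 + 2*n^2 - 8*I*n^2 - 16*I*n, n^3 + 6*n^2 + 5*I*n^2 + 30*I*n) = n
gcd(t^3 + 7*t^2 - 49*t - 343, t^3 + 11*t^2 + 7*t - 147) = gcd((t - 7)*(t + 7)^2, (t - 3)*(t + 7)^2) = t^2 + 14*t + 49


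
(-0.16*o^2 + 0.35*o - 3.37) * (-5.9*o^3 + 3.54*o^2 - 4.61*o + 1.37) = 0.944*o^5 - 2.6314*o^4 + 21.8596*o^3 - 13.7625*o^2 + 16.0152*o - 4.6169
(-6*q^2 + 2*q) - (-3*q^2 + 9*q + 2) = -3*q^2 - 7*q - 2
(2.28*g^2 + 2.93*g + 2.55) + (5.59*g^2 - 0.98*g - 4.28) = 7.87*g^2 + 1.95*g - 1.73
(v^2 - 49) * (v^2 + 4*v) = v^4 + 4*v^3 - 49*v^2 - 196*v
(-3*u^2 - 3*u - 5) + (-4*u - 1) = -3*u^2 - 7*u - 6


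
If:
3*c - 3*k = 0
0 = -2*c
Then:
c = 0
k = 0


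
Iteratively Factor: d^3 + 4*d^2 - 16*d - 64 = (d + 4)*(d^2 - 16) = (d - 4)*(d + 4)*(d + 4)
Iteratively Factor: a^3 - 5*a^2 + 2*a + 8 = (a - 2)*(a^2 - 3*a - 4) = (a - 2)*(a + 1)*(a - 4)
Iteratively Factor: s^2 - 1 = (s + 1)*(s - 1)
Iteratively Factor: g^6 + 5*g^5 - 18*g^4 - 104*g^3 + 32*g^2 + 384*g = (g + 4)*(g^5 + g^4 - 22*g^3 - 16*g^2 + 96*g) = g*(g + 4)*(g^4 + g^3 - 22*g^2 - 16*g + 96) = g*(g + 4)^2*(g^3 - 3*g^2 - 10*g + 24) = g*(g + 3)*(g + 4)^2*(g^2 - 6*g + 8) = g*(g - 2)*(g + 3)*(g + 4)^2*(g - 4)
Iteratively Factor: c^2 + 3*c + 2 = (c + 2)*(c + 1)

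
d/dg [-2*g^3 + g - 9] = 1 - 6*g^2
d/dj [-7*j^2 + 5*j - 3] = 5 - 14*j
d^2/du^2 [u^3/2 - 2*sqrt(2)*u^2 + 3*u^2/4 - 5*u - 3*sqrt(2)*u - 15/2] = 3*u - 4*sqrt(2) + 3/2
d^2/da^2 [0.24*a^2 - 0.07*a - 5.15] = 0.480000000000000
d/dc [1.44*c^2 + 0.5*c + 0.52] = 2.88*c + 0.5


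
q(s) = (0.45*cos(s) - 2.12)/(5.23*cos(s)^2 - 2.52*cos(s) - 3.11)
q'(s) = (10.46*sin(s)*cos(s) - 2.52*sin(s))*(0.45*cos(s) - 2.12)/(5.23*cos(s)^2 - 2.52*cos(s) - 3.11)^2 - 0.45*sin(s)/(5.23*cos(s)^2 - 2.52*cos(s) - 3.11)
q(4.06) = -6.89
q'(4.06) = -138.74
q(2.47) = -1.20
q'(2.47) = 3.72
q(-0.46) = 1.47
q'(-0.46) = 3.65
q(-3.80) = -1.15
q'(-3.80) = 3.39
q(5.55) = 0.85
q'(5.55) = 1.29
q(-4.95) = 0.59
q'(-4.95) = 0.14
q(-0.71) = 0.88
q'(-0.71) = 1.40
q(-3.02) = -0.56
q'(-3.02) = -0.18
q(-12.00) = 1.15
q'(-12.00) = -2.42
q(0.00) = 4.18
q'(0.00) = 0.00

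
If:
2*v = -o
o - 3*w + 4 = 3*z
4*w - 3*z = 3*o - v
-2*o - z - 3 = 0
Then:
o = -158/71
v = 79/71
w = -61/71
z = 103/71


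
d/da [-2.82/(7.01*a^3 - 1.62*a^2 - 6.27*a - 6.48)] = (59.3046*a^2 - 9.1368*a - 17.6814)/(-7.01*a^3 + 1.62*a^2 + 6.27*a + 6.48)^2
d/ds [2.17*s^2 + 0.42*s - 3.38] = 4.34*s + 0.42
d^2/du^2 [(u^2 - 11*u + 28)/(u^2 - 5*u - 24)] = 4*(-3*u^3 + 78*u^2 - 606*u + 1634)/(u^6 - 15*u^5 + 3*u^4 + 595*u^3 - 72*u^2 - 8640*u - 13824)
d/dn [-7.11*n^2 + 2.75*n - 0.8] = 2.75 - 14.22*n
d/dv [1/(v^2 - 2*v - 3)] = 2*(1 - v)/(-v^2 + 2*v + 3)^2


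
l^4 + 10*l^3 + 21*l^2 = l^2*(l + 3)*(l + 7)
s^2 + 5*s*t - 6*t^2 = (s - t)*(s + 6*t)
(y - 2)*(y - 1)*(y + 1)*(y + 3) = y^4 + y^3 - 7*y^2 - y + 6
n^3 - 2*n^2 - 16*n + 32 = (n - 4)*(n - 2)*(n + 4)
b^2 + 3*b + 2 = (b + 1)*(b + 2)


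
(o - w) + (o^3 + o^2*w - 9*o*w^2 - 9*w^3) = o^3 + o^2*w - 9*o*w^2 + o - 9*w^3 - w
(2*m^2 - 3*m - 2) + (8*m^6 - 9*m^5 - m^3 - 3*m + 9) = 8*m^6 - 9*m^5 - m^3 + 2*m^2 - 6*m + 7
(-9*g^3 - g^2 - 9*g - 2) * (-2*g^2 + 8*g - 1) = 18*g^5 - 70*g^4 + 19*g^3 - 67*g^2 - 7*g + 2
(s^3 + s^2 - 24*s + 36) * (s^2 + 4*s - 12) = s^5 + 5*s^4 - 32*s^3 - 72*s^2 + 432*s - 432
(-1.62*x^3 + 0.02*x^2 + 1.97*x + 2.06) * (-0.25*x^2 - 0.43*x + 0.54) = 0.405*x^5 + 0.6916*x^4 - 1.3759*x^3 - 1.3513*x^2 + 0.178*x + 1.1124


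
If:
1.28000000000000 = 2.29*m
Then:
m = 0.56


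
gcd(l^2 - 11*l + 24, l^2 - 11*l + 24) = l^2 - 11*l + 24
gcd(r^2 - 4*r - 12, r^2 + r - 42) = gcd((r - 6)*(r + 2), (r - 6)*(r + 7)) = r - 6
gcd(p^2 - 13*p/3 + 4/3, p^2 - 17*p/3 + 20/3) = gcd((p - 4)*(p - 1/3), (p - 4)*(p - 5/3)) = p - 4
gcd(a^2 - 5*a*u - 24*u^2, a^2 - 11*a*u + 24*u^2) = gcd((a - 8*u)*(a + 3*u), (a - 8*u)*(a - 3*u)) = -a + 8*u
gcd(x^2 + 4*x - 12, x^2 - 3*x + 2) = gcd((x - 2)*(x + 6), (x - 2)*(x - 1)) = x - 2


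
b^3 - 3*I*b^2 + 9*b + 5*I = (b - 5*I)*(b + I)^2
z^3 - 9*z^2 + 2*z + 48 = (z - 8)*(z - 3)*(z + 2)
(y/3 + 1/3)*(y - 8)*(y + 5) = y^3/3 - 2*y^2/3 - 43*y/3 - 40/3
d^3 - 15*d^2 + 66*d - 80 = (d - 8)*(d - 5)*(d - 2)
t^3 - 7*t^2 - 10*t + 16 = (t - 8)*(t - 1)*(t + 2)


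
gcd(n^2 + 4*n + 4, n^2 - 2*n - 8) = n + 2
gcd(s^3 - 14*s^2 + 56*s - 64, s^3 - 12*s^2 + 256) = s - 8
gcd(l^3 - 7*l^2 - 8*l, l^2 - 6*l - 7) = l + 1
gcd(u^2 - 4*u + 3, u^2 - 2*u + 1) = u - 1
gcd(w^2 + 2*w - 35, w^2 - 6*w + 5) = w - 5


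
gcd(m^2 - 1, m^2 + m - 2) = m - 1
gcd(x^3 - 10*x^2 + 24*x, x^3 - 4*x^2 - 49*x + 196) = x - 4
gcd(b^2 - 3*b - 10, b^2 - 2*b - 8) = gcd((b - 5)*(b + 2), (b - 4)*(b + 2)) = b + 2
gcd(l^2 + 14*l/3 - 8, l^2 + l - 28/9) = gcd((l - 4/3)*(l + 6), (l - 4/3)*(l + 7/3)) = l - 4/3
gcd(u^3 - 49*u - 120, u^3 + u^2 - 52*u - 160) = u^2 - 3*u - 40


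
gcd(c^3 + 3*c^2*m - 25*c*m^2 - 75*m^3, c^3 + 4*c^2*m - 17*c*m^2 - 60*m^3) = c^2 + 8*c*m + 15*m^2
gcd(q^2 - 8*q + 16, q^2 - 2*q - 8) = q - 4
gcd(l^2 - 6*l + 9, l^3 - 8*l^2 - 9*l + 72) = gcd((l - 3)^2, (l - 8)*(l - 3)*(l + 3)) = l - 3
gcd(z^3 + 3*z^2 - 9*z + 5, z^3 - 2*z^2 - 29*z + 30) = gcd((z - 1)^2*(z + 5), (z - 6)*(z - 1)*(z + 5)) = z^2 + 4*z - 5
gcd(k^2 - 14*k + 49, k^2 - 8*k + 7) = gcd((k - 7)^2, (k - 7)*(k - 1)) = k - 7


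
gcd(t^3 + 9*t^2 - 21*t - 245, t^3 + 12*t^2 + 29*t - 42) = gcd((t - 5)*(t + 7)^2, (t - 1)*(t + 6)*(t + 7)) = t + 7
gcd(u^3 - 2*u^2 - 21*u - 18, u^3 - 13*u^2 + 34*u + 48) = u^2 - 5*u - 6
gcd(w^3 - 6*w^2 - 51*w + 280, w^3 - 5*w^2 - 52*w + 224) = w^2 - w - 56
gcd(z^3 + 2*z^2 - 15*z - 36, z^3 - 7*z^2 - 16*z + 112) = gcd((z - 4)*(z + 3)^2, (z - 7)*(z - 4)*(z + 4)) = z - 4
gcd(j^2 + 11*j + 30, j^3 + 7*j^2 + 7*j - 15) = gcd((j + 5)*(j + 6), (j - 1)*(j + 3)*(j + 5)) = j + 5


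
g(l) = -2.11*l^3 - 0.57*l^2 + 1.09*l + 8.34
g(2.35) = -19.63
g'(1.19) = -9.23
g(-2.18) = 25.12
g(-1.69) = 15.05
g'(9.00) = -521.90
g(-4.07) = 136.72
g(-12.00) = 3559.26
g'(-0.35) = 0.71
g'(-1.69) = -15.06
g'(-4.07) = -99.13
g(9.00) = -1566.21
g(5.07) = -275.77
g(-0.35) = 7.98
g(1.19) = 5.27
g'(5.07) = -167.40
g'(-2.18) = -26.51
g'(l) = -6.33*l^2 - 1.14*l + 1.09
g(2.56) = -28.01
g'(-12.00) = -896.75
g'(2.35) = -36.55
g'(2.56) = -43.31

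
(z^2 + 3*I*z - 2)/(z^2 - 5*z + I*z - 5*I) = (z + 2*I)/(z - 5)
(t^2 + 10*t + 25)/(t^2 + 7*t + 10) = (t + 5)/(t + 2)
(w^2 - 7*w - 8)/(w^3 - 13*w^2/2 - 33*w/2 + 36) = 2*(w + 1)/(2*w^2 + 3*w - 9)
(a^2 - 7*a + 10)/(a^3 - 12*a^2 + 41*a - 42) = (a - 5)/(a^2 - 10*a + 21)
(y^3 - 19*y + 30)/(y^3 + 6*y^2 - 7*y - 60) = (y - 2)/(y + 4)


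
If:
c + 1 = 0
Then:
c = -1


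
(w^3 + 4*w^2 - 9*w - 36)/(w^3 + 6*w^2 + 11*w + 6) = (w^2 + w - 12)/(w^2 + 3*w + 2)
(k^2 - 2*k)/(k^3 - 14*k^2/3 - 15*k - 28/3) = 3*k*(2 - k)/(-3*k^3 + 14*k^2 + 45*k + 28)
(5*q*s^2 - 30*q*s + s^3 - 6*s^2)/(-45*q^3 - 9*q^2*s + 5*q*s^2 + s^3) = s*(6 - s)/(9*q^2 - s^2)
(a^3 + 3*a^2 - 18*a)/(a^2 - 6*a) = (a^2 + 3*a - 18)/(a - 6)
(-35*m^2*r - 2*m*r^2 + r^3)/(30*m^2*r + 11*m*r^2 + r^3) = (-7*m + r)/(6*m + r)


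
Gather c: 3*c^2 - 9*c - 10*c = 3*c^2 - 19*c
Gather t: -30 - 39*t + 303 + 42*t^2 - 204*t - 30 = 42*t^2 - 243*t + 243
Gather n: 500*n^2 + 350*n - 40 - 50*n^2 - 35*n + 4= 450*n^2 + 315*n - 36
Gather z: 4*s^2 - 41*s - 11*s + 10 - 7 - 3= 4*s^2 - 52*s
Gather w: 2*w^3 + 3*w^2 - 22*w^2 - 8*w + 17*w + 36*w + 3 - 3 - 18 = 2*w^3 - 19*w^2 + 45*w - 18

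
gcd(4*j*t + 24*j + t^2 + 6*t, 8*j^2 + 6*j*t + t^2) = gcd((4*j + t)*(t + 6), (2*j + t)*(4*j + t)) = 4*j + t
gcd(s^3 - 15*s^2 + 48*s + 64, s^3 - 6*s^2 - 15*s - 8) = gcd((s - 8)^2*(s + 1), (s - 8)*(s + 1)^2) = s^2 - 7*s - 8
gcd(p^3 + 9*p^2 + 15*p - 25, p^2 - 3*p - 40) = p + 5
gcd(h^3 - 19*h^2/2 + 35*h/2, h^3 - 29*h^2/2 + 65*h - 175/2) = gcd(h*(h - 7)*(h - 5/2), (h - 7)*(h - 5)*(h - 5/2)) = h^2 - 19*h/2 + 35/2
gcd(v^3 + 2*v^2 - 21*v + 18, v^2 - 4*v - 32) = 1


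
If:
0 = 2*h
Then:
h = 0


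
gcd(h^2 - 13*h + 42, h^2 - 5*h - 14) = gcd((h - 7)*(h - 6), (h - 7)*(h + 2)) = h - 7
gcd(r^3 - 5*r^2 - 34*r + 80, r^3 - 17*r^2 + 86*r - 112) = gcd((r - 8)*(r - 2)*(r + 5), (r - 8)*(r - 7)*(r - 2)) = r^2 - 10*r + 16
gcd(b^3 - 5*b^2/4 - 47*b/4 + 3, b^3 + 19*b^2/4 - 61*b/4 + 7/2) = b - 1/4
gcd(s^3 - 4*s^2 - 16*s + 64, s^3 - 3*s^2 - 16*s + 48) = s^2 - 16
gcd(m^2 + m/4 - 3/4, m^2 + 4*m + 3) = m + 1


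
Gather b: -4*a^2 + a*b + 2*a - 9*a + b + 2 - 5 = -4*a^2 - 7*a + b*(a + 1) - 3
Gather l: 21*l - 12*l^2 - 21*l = -12*l^2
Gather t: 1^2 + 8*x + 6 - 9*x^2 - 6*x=-9*x^2 + 2*x + 7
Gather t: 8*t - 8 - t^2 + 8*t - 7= -t^2 + 16*t - 15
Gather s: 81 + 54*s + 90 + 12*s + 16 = 66*s + 187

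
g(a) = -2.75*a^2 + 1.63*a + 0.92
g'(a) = 1.63 - 5.5*a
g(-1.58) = -8.52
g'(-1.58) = 10.32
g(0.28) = 1.16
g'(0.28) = 0.09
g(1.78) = -4.89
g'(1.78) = -8.16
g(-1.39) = -6.66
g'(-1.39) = 9.28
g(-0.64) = -1.25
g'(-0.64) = 5.15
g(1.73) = -4.49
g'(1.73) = -7.88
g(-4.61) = -65.04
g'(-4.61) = 26.98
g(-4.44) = -60.53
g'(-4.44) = 26.05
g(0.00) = 0.92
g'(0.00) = 1.63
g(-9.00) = -236.50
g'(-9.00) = 51.13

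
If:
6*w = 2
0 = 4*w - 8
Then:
No Solution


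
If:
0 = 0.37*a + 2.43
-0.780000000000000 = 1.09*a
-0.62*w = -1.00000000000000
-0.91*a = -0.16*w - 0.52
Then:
No Solution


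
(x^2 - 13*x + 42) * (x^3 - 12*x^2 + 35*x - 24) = x^5 - 25*x^4 + 233*x^3 - 983*x^2 + 1782*x - 1008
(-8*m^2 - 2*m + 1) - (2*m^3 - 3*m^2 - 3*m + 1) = -2*m^3 - 5*m^2 + m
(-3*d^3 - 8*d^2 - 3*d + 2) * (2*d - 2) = -6*d^4 - 10*d^3 + 10*d^2 + 10*d - 4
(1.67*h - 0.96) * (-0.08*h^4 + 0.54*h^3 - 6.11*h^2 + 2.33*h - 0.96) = -0.1336*h^5 + 0.9786*h^4 - 10.7221*h^3 + 9.7567*h^2 - 3.84*h + 0.9216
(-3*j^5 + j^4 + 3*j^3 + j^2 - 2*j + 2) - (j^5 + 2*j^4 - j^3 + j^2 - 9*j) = -4*j^5 - j^4 + 4*j^3 + 7*j + 2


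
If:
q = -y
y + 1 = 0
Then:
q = 1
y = -1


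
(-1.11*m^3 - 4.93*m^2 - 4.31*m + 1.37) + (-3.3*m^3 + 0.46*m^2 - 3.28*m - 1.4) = -4.41*m^3 - 4.47*m^2 - 7.59*m - 0.0299999999999998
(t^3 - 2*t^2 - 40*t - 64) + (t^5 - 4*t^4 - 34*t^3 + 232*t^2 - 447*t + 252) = t^5 - 4*t^4 - 33*t^3 + 230*t^2 - 487*t + 188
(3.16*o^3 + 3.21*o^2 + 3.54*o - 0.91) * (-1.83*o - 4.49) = -5.7828*o^4 - 20.0627*o^3 - 20.8911*o^2 - 14.2293*o + 4.0859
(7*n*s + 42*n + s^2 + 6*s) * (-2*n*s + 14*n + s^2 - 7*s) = -14*n^2*s^2 + 14*n^2*s + 588*n^2 + 5*n*s^3 - 5*n*s^2 - 210*n*s + s^4 - s^3 - 42*s^2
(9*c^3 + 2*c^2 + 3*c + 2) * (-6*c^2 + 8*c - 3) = -54*c^5 + 60*c^4 - 29*c^3 + 6*c^2 + 7*c - 6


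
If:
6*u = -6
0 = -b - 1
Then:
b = -1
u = -1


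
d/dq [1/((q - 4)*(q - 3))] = (7 - 2*q)/(q^4 - 14*q^3 + 73*q^2 - 168*q + 144)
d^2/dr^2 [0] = 0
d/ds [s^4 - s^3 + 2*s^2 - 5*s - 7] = 4*s^3 - 3*s^2 + 4*s - 5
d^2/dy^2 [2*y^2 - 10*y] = 4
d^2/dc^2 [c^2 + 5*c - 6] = 2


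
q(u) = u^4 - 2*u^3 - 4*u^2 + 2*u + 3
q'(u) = 4*u^3 - 6*u^2 - 8*u + 2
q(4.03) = 78.96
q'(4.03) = 134.12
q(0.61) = 2.42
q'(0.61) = -4.20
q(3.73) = 44.59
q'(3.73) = 96.26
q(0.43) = 3.00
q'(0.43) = -2.23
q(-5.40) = 1040.79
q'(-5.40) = -759.62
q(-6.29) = 1895.20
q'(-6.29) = -1180.50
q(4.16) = 97.60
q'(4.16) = 152.85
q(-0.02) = 2.96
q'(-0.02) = 2.16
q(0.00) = 3.00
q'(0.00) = 2.00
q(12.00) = 16731.00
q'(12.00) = 5954.00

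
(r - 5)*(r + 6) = r^2 + r - 30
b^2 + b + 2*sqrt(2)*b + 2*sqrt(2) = (b + 1)*(b + 2*sqrt(2))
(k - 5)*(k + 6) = k^2 + k - 30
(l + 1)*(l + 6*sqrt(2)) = l^2 + l + 6*sqrt(2)*l + 6*sqrt(2)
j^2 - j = j*(j - 1)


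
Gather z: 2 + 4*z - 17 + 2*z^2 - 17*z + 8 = 2*z^2 - 13*z - 7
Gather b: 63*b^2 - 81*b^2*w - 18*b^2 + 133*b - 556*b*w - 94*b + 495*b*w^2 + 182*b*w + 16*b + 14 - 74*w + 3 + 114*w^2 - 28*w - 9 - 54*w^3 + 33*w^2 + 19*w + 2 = b^2*(45 - 81*w) + b*(495*w^2 - 374*w + 55) - 54*w^3 + 147*w^2 - 83*w + 10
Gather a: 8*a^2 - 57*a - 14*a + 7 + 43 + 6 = 8*a^2 - 71*a + 56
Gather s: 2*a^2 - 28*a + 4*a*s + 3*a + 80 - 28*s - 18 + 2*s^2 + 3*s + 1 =2*a^2 - 25*a + 2*s^2 + s*(4*a - 25) + 63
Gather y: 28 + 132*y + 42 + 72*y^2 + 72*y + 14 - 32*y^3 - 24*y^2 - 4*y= -32*y^3 + 48*y^2 + 200*y + 84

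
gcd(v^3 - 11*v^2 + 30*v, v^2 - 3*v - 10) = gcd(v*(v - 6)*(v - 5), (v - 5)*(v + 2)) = v - 5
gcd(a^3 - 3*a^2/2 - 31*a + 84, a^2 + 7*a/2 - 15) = a + 6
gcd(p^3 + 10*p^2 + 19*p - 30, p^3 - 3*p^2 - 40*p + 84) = p + 6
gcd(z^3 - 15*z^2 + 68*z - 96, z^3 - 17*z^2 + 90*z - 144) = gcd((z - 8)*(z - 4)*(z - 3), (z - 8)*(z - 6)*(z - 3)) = z^2 - 11*z + 24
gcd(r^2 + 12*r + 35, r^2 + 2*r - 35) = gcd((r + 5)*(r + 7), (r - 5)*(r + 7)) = r + 7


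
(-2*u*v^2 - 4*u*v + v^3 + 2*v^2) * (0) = 0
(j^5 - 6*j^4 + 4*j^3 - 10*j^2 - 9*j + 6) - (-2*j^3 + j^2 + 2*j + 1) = j^5 - 6*j^4 + 6*j^3 - 11*j^2 - 11*j + 5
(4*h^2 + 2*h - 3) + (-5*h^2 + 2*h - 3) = -h^2 + 4*h - 6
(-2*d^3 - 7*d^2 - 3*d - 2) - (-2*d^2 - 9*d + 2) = -2*d^3 - 5*d^2 + 6*d - 4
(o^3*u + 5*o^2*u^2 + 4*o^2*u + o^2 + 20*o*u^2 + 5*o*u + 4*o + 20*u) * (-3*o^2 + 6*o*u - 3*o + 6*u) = -3*o^5*u - 9*o^4*u^2 - 15*o^4*u - 3*o^4 + 30*o^3*u^3 - 45*o^3*u^2 - 21*o^3*u - 15*o^3 + 150*o^2*u^3 - 6*o^2*u^2 - 45*o^2*u - 12*o^2 + 120*o*u^3 + 150*o*u^2 - 36*o*u + 120*u^2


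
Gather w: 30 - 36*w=30 - 36*w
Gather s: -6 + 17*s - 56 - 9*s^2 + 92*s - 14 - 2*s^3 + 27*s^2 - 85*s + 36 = -2*s^3 + 18*s^2 + 24*s - 40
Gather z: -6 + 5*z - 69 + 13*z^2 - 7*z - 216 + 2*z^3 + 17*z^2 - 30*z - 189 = 2*z^3 + 30*z^2 - 32*z - 480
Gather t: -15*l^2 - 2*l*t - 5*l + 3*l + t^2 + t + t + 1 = -15*l^2 - 2*l + t^2 + t*(2 - 2*l) + 1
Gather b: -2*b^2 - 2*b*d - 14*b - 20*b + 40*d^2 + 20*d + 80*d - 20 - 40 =-2*b^2 + b*(-2*d - 34) + 40*d^2 + 100*d - 60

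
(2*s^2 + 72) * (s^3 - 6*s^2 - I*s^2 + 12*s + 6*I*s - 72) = 2*s^5 - 12*s^4 - 2*I*s^4 + 96*s^3 + 12*I*s^3 - 576*s^2 - 72*I*s^2 + 864*s + 432*I*s - 5184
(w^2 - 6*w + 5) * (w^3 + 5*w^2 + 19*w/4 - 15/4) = w^5 - w^4 - 81*w^3/4 - 29*w^2/4 + 185*w/4 - 75/4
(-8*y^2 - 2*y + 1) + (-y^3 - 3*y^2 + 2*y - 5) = -y^3 - 11*y^2 - 4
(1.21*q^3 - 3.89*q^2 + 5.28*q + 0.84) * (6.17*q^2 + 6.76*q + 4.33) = 7.4657*q^5 - 15.8217*q^4 + 11.5205*q^3 + 24.0319*q^2 + 28.5408*q + 3.6372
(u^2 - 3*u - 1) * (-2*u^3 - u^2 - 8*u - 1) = -2*u^5 + 5*u^4 - 3*u^3 + 24*u^2 + 11*u + 1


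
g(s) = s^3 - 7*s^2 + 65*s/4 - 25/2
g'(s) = 3*s^2 - 14*s + 65/4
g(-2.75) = -130.92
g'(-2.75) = 77.44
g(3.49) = 1.46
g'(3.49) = 3.93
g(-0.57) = -24.22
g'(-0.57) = 25.20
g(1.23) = -1.24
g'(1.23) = 3.57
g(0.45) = -6.51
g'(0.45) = 10.56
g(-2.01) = -81.56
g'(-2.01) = 56.51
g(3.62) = 2.03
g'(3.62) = 4.88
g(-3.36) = -184.06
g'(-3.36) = 97.16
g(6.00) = 49.00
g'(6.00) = 40.25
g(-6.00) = -578.00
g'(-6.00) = 208.25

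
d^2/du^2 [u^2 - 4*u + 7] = 2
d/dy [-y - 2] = -1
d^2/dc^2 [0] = 0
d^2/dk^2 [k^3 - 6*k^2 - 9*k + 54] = 6*k - 12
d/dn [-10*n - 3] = -10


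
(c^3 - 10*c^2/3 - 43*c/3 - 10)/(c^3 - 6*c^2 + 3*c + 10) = (c^2 - 13*c/3 - 10)/(c^2 - 7*c + 10)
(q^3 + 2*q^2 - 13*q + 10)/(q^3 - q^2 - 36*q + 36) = (q^2 + 3*q - 10)/(q^2 - 36)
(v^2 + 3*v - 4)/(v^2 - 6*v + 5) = (v + 4)/(v - 5)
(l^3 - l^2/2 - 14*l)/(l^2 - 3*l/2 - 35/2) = l*(l - 4)/(l - 5)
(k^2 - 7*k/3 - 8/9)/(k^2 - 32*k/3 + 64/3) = (k + 1/3)/(k - 8)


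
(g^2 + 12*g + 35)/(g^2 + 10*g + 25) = (g + 7)/(g + 5)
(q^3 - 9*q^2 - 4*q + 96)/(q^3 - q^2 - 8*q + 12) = (q^2 - 12*q + 32)/(q^2 - 4*q + 4)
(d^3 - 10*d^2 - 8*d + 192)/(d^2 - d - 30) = (d^2 - 4*d - 32)/(d + 5)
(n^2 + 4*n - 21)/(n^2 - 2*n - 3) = (n + 7)/(n + 1)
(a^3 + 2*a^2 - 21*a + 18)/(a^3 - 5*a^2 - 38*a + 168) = (a^2 - 4*a + 3)/(a^2 - 11*a + 28)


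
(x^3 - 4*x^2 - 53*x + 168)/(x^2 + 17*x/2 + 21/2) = 2*(x^2 - 11*x + 24)/(2*x + 3)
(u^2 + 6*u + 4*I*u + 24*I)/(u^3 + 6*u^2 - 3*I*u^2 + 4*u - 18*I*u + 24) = (u + 4*I)/(u^2 - 3*I*u + 4)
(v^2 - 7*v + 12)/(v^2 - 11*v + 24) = (v - 4)/(v - 8)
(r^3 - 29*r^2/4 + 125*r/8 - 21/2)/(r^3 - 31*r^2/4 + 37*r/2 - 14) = (r - 3/2)/(r - 2)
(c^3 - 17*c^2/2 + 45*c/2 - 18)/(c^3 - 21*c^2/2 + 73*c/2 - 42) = (2*c - 3)/(2*c - 7)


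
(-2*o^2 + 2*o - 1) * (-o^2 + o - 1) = 2*o^4 - 4*o^3 + 5*o^2 - 3*o + 1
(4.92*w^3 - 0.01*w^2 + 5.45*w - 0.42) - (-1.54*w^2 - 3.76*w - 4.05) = 4.92*w^3 + 1.53*w^2 + 9.21*w + 3.63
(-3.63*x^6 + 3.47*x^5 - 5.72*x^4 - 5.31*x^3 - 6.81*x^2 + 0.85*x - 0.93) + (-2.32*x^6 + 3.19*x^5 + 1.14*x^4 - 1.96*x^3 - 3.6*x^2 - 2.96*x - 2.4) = -5.95*x^6 + 6.66*x^5 - 4.58*x^4 - 7.27*x^3 - 10.41*x^2 - 2.11*x - 3.33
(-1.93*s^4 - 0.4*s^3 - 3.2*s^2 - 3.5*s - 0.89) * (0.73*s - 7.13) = -1.4089*s^5 + 13.4689*s^4 + 0.516*s^3 + 20.261*s^2 + 24.3053*s + 6.3457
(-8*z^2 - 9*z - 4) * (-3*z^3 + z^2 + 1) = 24*z^5 + 19*z^4 + 3*z^3 - 12*z^2 - 9*z - 4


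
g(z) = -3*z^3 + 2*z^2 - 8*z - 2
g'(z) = -9*z^2 + 4*z - 8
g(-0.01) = -1.92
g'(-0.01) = -8.04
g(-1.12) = 13.68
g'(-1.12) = -23.77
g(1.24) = -14.56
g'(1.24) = -16.88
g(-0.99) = 10.79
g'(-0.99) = -20.78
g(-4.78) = 409.58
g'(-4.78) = -232.76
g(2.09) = -37.37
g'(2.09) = -38.95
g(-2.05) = 48.65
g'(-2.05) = -54.02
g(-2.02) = 47.05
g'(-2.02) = -52.80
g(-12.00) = 5566.00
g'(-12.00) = -1352.00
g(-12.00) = 5566.00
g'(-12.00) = -1352.00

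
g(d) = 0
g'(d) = 0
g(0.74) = 0.00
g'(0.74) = 0.00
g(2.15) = 0.00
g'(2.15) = 0.00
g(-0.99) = 0.00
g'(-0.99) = 0.00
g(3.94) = 0.00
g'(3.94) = 0.00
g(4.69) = 0.00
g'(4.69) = 0.00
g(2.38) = 0.00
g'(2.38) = 0.00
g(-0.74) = 0.00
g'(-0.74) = 0.00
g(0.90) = 0.00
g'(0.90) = 0.00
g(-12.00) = 0.00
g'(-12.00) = 0.00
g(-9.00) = 0.00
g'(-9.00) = 0.00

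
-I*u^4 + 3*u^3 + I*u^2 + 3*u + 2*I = (u - I)*(u + I)*(u + 2*I)*(-I*u + 1)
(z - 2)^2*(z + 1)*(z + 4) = z^4 + z^3 - 12*z^2 + 4*z + 16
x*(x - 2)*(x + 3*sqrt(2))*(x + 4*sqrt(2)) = x^4 - 2*x^3 + 7*sqrt(2)*x^3 - 14*sqrt(2)*x^2 + 24*x^2 - 48*x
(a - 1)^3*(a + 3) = a^4 - 6*a^2 + 8*a - 3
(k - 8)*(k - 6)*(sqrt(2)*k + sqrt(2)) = sqrt(2)*k^3 - 13*sqrt(2)*k^2 + 34*sqrt(2)*k + 48*sqrt(2)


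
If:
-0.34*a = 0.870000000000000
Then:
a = -2.56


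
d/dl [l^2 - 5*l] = 2*l - 5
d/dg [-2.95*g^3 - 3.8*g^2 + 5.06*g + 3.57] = -8.85*g^2 - 7.6*g + 5.06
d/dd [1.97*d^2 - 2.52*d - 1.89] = 3.94*d - 2.52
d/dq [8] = 0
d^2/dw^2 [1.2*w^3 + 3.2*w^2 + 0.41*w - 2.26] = 7.2*w + 6.4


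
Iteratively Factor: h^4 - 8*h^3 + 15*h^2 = (h)*(h^3 - 8*h^2 + 15*h) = h^2*(h^2 - 8*h + 15) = h^2*(h - 5)*(h - 3)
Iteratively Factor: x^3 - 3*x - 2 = (x - 2)*(x^2 + 2*x + 1) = (x - 2)*(x + 1)*(x + 1)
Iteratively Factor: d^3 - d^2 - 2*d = (d + 1)*(d^2 - 2*d) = d*(d + 1)*(d - 2)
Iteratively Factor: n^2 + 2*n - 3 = (n - 1)*(n + 3)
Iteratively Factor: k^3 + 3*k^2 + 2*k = (k + 2)*(k^2 + k) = (k + 1)*(k + 2)*(k)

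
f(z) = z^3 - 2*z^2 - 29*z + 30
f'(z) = 3*z^2 - 4*z - 29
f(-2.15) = 73.17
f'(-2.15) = -6.53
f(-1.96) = 71.63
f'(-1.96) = -9.64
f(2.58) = -40.96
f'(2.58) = -19.35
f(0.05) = 28.55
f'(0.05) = -29.19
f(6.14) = 8.02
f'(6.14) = 59.54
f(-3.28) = 68.32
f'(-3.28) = 16.40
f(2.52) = -39.78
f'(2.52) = -20.03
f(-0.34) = 39.59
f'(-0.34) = -27.29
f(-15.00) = -3360.00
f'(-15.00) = 706.00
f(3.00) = -48.00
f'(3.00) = -14.00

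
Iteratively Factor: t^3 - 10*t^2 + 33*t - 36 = (t - 3)*(t^2 - 7*t + 12) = (t - 4)*(t - 3)*(t - 3)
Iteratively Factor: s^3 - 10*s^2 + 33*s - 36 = (s - 3)*(s^2 - 7*s + 12) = (s - 3)^2*(s - 4)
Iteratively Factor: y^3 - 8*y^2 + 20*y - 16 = (y - 2)*(y^2 - 6*y + 8) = (y - 2)^2*(y - 4)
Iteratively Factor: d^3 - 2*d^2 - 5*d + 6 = (d + 2)*(d^2 - 4*d + 3) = (d - 3)*(d + 2)*(d - 1)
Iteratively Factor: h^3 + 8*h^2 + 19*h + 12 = (h + 1)*(h^2 + 7*h + 12) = (h + 1)*(h + 3)*(h + 4)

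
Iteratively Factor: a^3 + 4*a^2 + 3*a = (a + 3)*(a^2 + a) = (a + 1)*(a + 3)*(a)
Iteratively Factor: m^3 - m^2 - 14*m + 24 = (m - 2)*(m^2 + m - 12) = (m - 2)*(m + 4)*(m - 3)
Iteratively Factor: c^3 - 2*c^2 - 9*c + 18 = (c - 3)*(c^2 + c - 6) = (c - 3)*(c - 2)*(c + 3)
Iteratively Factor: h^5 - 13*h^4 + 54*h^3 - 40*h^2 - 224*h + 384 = (h - 3)*(h^4 - 10*h^3 + 24*h^2 + 32*h - 128) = (h - 3)*(h + 2)*(h^3 - 12*h^2 + 48*h - 64) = (h - 4)*(h - 3)*(h + 2)*(h^2 - 8*h + 16) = (h - 4)^2*(h - 3)*(h + 2)*(h - 4)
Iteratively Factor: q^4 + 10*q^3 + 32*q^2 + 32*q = (q + 4)*(q^3 + 6*q^2 + 8*q) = (q + 2)*(q + 4)*(q^2 + 4*q) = q*(q + 2)*(q + 4)*(q + 4)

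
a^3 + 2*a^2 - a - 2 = (a - 1)*(a + 1)*(a + 2)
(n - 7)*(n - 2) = n^2 - 9*n + 14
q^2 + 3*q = q*(q + 3)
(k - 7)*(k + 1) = k^2 - 6*k - 7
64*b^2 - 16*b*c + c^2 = (-8*b + c)^2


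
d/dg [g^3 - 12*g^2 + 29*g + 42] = 3*g^2 - 24*g + 29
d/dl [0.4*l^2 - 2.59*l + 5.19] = 0.8*l - 2.59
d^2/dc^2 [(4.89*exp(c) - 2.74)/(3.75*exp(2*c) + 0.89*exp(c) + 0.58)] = (68.765625*exp(4*c) - 170.445375*exp(3*c) - 91.24875*exp(2*c) + 19.143428*exp(c) + 3.059384)*exp(c)/(52.734375*exp(6*c) + 37.546875*exp(5*c) + 33.379875*exp(4*c) + 12.319469*exp(3*c) + 5.162754*exp(2*c) + 0.898188*exp(c) + 0.195112)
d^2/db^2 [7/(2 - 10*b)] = -175/(5*b - 1)^3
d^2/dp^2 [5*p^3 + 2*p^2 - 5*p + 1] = 30*p + 4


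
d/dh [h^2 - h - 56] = 2*h - 1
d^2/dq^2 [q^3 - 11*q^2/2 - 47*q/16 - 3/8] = 6*q - 11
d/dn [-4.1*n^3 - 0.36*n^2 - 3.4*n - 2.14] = -12.3*n^2 - 0.72*n - 3.4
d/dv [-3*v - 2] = -3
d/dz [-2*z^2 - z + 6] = -4*z - 1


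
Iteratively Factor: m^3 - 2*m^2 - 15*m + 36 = (m - 3)*(m^2 + m - 12) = (m - 3)*(m + 4)*(m - 3)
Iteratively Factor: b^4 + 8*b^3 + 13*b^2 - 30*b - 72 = (b + 3)*(b^3 + 5*b^2 - 2*b - 24) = (b + 3)^2*(b^2 + 2*b - 8) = (b + 3)^2*(b + 4)*(b - 2)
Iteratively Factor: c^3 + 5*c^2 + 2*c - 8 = (c + 2)*(c^2 + 3*c - 4) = (c + 2)*(c + 4)*(c - 1)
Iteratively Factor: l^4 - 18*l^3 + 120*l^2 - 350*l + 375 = (l - 5)*(l^3 - 13*l^2 + 55*l - 75) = (l - 5)*(l - 3)*(l^2 - 10*l + 25) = (l - 5)^2*(l - 3)*(l - 5)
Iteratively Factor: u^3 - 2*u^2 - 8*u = (u - 4)*(u^2 + 2*u) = (u - 4)*(u + 2)*(u)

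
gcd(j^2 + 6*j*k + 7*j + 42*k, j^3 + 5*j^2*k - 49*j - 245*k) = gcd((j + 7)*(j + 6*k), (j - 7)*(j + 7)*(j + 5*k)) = j + 7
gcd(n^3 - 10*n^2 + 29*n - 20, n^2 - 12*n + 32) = n - 4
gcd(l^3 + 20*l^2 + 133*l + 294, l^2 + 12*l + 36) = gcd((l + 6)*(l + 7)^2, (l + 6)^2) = l + 6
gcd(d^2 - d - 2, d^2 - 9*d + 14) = d - 2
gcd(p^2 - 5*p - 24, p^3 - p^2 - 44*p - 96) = p^2 - 5*p - 24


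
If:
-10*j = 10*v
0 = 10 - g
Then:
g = 10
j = -v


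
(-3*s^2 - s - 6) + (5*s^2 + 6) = 2*s^2 - s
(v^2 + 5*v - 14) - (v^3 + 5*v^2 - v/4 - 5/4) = -v^3 - 4*v^2 + 21*v/4 - 51/4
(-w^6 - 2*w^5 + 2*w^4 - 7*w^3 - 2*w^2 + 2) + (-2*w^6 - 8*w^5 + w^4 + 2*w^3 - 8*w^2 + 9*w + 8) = -3*w^6 - 10*w^5 + 3*w^4 - 5*w^3 - 10*w^2 + 9*w + 10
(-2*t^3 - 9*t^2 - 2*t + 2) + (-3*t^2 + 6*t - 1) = -2*t^3 - 12*t^2 + 4*t + 1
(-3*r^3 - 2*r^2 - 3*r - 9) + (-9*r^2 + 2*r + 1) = -3*r^3 - 11*r^2 - r - 8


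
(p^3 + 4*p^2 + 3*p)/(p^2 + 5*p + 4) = p*(p + 3)/(p + 4)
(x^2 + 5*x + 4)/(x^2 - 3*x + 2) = (x^2 + 5*x + 4)/(x^2 - 3*x + 2)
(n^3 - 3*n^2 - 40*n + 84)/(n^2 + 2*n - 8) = (n^2 - n - 42)/(n + 4)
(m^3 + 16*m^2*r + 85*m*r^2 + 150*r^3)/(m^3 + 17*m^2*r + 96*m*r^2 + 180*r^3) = (m + 5*r)/(m + 6*r)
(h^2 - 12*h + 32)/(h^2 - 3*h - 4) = (h - 8)/(h + 1)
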